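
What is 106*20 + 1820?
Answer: 3940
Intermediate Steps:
106*20 + 1820 = 2120 + 1820 = 3940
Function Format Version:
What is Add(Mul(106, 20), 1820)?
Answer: 3940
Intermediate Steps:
Add(Mul(106, 20), 1820) = Add(2120, 1820) = 3940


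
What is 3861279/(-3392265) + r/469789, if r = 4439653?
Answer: 4415497694638/531216260695 ≈ 8.3121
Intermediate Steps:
3861279/(-3392265) + r/469789 = 3861279/(-3392265) + 4439653/469789 = 3861279*(-1/3392265) + 4439653*(1/469789) = -1287093/1130755 + 4439653/469789 = 4415497694638/531216260695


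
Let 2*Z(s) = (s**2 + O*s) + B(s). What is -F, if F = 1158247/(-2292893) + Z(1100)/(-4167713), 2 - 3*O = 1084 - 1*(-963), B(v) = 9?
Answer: 32128847169277/57336719782254 ≈ 0.56035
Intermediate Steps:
O = -2045/3 (O = 2/3 - (1084 - 1*(-963))/3 = 2/3 - (1084 + 963)/3 = 2/3 - 1/3*2047 = 2/3 - 2047/3 = -2045/3 ≈ -681.67)
Z(s) = 9/2 + s**2/2 - 2045*s/6 (Z(s) = ((s**2 - 2045*s/3) + 9)/2 = (9 + s**2 - 2045*s/3)/2 = 9/2 + s**2/2 - 2045*s/6)
F = -32128847169277/57336719782254 (F = 1158247/(-2292893) + (9/2 + (1/2)*1100**2 - 2045/6*1100)/(-4167713) = 1158247*(-1/2292893) + (9/2 + (1/2)*1210000 - 1124750/3)*(-1/4167713) = -1158247/2292893 + (9/2 + 605000 - 1124750/3)*(-1/4167713) = -1158247/2292893 + (1380527/6)*(-1/4167713) = -1158247/2292893 - 1380527/25006278 = -32128847169277/57336719782254 ≈ -0.56035)
-F = -1*(-32128847169277/57336719782254) = 32128847169277/57336719782254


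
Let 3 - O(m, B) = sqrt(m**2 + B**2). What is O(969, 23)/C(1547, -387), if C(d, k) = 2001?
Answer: 1/667 - sqrt(939490)/2001 ≈ -0.48289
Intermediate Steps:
O(m, B) = 3 - sqrt(B**2 + m**2) (O(m, B) = 3 - sqrt(m**2 + B**2) = 3 - sqrt(B**2 + m**2))
O(969, 23)/C(1547, -387) = (3 - sqrt(23**2 + 969**2))/2001 = (3 - sqrt(529 + 938961))*(1/2001) = (3 - sqrt(939490))*(1/2001) = 1/667 - sqrt(939490)/2001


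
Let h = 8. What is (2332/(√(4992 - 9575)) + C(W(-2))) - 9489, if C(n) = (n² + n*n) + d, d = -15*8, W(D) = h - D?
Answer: -9409 - 2332*I*√4583/4583 ≈ -9409.0 - 34.447*I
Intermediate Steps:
W(D) = 8 - D
d = -120
C(n) = -120 + 2*n² (C(n) = (n² + n*n) - 120 = (n² + n²) - 120 = 2*n² - 120 = -120 + 2*n²)
(2332/(√(4992 - 9575)) + C(W(-2))) - 9489 = (2332/(√(4992 - 9575)) + (-120 + 2*(8 - 1*(-2))²)) - 9489 = (2332/(√(-4583)) + (-120 + 2*(8 + 2)²)) - 9489 = (2332/((I*√4583)) + (-120 + 2*10²)) - 9489 = (2332*(-I*√4583/4583) + (-120 + 2*100)) - 9489 = (-2332*I*√4583/4583 + (-120 + 200)) - 9489 = (-2332*I*√4583/4583 + 80) - 9489 = (80 - 2332*I*√4583/4583) - 9489 = -9409 - 2332*I*√4583/4583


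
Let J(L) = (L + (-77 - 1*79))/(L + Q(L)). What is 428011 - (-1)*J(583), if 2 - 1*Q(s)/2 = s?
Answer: 247817942/579 ≈ 4.2801e+5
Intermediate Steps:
Q(s) = 4 - 2*s
J(L) = (-156 + L)/(4 - L) (J(L) = (L + (-77 - 1*79))/(L + (4 - 2*L)) = (L + (-77 - 79))/(4 - L) = (L - 156)/(4 - L) = (-156 + L)/(4 - L))
428011 - (-1)*J(583) = 428011 - (-1)*(-156 + 583)/(4 - 1*583) = 428011 - (-1)*427/(4 - 583) = 428011 - (-1)*427/(-579) = 428011 - (-1)*(-1/579*427) = 428011 - (-1)*(-427)/579 = 428011 - 1*427/579 = 428011 - 427/579 = 247817942/579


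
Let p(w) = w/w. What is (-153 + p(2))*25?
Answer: -3800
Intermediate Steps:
p(w) = 1
(-153 + p(2))*25 = (-153 + 1)*25 = -152*25 = -3800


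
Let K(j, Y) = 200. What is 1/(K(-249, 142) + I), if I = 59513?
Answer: 1/59713 ≈ 1.6747e-5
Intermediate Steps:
1/(K(-249, 142) + I) = 1/(200 + 59513) = 1/59713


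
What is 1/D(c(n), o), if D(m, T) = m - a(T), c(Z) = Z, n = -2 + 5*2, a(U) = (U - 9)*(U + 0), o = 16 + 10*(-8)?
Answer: -1/4664 ≈ -0.00021441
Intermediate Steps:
o = -64 (o = 16 - 80 = -64)
a(U) = U*(-9 + U) (a(U) = (-9 + U)*U = U*(-9 + U))
n = 8 (n = -2 + 10 = 8)
D(m, T) = m - T*(-9 + T)
1/D(c(n), o) = 1/(8 - 1*(-64)*(-9 - 64)) = 1/(8 - 1*(-64)*(-73)) = 1/(8 - 4672) = 1/(-4664) = -1/4664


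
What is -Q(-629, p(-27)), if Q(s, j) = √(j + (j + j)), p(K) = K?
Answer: -9*I ≈ -9.0*I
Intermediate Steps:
Q(s, j) = √3*√j (Q(s, j) = √(j + 2*j) = √(3*j) = √3*√j)
-Q(-629, p(-27)) = -√3*√(-27) = -√3*3*I*√3 = -9*I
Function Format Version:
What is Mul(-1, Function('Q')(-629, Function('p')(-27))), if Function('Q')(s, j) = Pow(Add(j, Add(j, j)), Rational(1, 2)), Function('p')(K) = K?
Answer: Mul(-9, I) ≈ Mul(-9.0000, I)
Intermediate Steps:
Function('Q')(s, j) = Mul(Pow(3, Rational(1, 2)), Pow(j, Rational(1, 2))) (Function('Q')(s, j) = Pow(Add(j, Mul(2, j)), Rational(1, 2)) = Pow(Mul(3, j), Rational(1, 2)) = Mul(Pow(3, Rational(1, 2)), Pow(j, Rational(1, 2))))
Mul(-1, Function('Q')(-629, Function('p')(-27))) = Mul(-1, Mul(Pow(3, Rational(1, 2)), Pow(-27, Rational(1, 2)))) = Mul(-1, Mul(Pow(3, Rational(1, 2)), Mul(3, I, Pow(3, Rational(1, 2))))) = Mul(-1, Mul(9, I)) = Mul(-9, I)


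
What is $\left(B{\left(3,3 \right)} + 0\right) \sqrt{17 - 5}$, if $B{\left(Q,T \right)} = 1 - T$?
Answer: $- 4 \sqrt{3} \approx -6.9282$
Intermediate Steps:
$\left(B{\left(3,3 \right)} + 0\right) \sqrt{17 - 5} = \left(\left(1 - 3\right) + 0\right) \sqrt{17 - 5} = \left(-2 + 0\right) \sqrt{17 - 5} = - 2 \sqrt{12} = - 2 \cdot 2 \sqrt{3} = - 4 \sqrt{3}$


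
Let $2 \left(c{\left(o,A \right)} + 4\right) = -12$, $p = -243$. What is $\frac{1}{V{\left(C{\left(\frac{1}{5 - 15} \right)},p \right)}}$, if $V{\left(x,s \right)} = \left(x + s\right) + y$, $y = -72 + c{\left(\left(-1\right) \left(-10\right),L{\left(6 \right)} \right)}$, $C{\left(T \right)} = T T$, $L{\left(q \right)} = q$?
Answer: $- \frac{100}{32499} \approx -0.003077$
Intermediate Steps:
$C{\left(T \right)} = T^{2}$
$c{\left(o,A \right)} = -10$ ($c{\left(o,A \right)} = -4 + \frac{1}{2} \left(-12\right) = -4 - 6 = -10$)
$y = -82$ ($y = -72 - 10 = -82$)
$V{\left(x,s \right)} = -82 + s + x$ ($V{\left(x,s \right)} = \left(x + s\right) - 82 = \left(s + x\right) - 82 = -82 + s + x$)
$\frac{1}{V{\left(C{\left(\frac{1}{5 - 15} \right)},p \right)}} = \frac{1}{-82 - 243 + \left(\frac{1}{5 - 15}\right)^{2}} = \frac{1}{-82 - 243 + \left(\frac{1}{-10}\right)^{2}} = \frac{1}{-82 - 243 + \left(- \frac{1}{10}\right)^{2}} = \frac{1}{-82 - 243 + \frac{1}{100}} = \frac{1}{- \frac{32499}{100}} = - \frac{100}{32499}$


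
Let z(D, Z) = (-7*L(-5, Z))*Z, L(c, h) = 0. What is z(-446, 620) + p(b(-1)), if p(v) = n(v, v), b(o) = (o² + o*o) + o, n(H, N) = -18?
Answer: -18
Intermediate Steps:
b(o) = o + 2*o² (b(o) = (o² + o²) + o = 2*o² + o = o + 2*o²)
z(D, Z) = 0 (z(D, Z) = (-7*0)*Z = 0*Z = 0)
p(v) = -18
z(-446, 620) + p(b(-1)) = 0 - 18 = -18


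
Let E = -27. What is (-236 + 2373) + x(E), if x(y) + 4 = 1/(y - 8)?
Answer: 74654/35 ≈ 2133.0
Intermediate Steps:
x(y) = -4 + 1/(-8 + y) (x(y) = -4 + 1/(y - 8) = -4 + 1/(-8 + y))
(-236 + 2373) + x(E) = (-236 + 2373) + (33 - 4*(-27))/(-8 - 27) = 2137 + (33 + 108)/(-35) = 2137 - 1/35*141 = 2137 - 141/35 = 74654/35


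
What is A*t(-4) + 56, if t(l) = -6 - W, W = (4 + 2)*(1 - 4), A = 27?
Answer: 380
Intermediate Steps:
W = -18 (W = 6*(-3) = -18)
t(l) = 12 (t(l) = -6 - 1*(-18) = -6 + 18 = 12)
A*t(-4) + 56 = 27*12 + 56 = 324 + 56 = 380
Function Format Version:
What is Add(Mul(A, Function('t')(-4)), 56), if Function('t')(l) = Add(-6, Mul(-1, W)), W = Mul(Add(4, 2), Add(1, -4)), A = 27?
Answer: 380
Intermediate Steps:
W = -18 (W = Mul(6, -3) = -18)
Function('t')(l) = 12 (Function('t')(l) = Add(-6, Mul(-1, -18)) = Add(-6, 18) = 12)
Add(Mul(A, Function('t')(-4)), 56) = Add(Mul(27, 12), 56) = Add(324, 56) = 380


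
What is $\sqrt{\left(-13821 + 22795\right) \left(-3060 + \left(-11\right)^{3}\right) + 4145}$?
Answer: $i \sqrt{39400689} \approx 6277.0 i$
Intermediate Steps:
$\sqrt{\left(-13821 + 22795\right) \left(-3060 + \left(-11\right)^{3}\right) + 4145} = \sqrt{8974 \left(-3060 - 1331\right) + 4145} = \sqrt{8974 \left(-4391\right) + 4145} = \sqrt{-39404834 + 4145} = \sqrt{-39400689} = i \sqrt{39400689}$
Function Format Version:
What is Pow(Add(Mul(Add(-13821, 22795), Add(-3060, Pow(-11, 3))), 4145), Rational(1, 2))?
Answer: Mul(I, Pow(39400689, Rational(1, 2))) ≈ Mul(6277.0, I)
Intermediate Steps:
Pow(Add(Mul(Add(-13821, 22795), Add(-3060, Pow(-11, 3))), 4145), Rational(1, 2)) = Pow(Add(Mul(8974, Add(-3060, -1331)), 4145), Rational(1, 2)) = Pow(Add(Mul(8974, -4391), 4145), Rational(1, 2)) = Pow(Add(-39404834, 4145), Rational(1, 2)) = Pow(-39400689, Rational(1, 2)) = Mul(I, Pow(39400689, Rational(1, 2)))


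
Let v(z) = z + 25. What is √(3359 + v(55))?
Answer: √3439 ≈ 58.643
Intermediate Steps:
v(z) = 25 + z
√(3359 + v(55)) = √(3359 + (25 + 55)) = √(3359 + 80) = √3439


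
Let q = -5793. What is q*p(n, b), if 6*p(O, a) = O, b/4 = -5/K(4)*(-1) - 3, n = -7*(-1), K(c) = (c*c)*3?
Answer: -13517/2 ≈ -6758.5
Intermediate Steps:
K(c) = 3*c² (K(c) = c²*3 = 3*c²)
n = 7
b = -139/12 (b = 4*(-5/(3*4²)*(-1) - 3) = 4*(-5/(3*16)*(-1) - 3) = 4*(-5/48*(-1) - 3) = 4*(5/48 - 3) = 4*(-139/48) = -139/12 ≈ -11.583)
p(O, a) = O/6
q*p(n, b) = -1931*7/2 = -5793*7/6 = -13517/2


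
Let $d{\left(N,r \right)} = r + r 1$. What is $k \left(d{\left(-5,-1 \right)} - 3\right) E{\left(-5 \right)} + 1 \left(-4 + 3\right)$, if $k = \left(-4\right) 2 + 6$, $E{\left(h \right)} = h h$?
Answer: $249$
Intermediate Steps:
$E{\left(h \right)} = h^{2}$
$k = -2$ ($k = -8 + 6 = -2$)
$d{\left(N,r \right)} = 2 r$ ($d{\left(N,r \right)} = r + r = 2 r$)
$k \left(d{\left(-5,-1 \right)} - 3\right) E{\left(-5 \right)} + 1 \left(-4 + 3\right) = - 2 \left(2 \left(-1\right) - 3\right) \left(-5\right)^{2} + 1 \left(-4 + 3\right) = - 2 \left(-2 - 3\right) 25 + 1 \left(-1\right) = - 2 \left(\left(-5\right) 25\right) - 1 = \left(-2\right) \left(-125\right) - 1 = 250 - 1 = 249$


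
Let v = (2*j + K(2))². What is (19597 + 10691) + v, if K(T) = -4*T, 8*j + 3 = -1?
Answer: 30369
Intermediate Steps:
j = -½ (j = -3/8 + (⅛)*(-1) = -3/8 - ⅛ = -½ ≈ -0.50000)
v = 81 (v = (2*(-½) - 4*2)² = (-1 - 8)² = (-9)² = 81)
(19597 + 10691) + v = (19597 + 10691) + 81 = 30288 + 81 = 30369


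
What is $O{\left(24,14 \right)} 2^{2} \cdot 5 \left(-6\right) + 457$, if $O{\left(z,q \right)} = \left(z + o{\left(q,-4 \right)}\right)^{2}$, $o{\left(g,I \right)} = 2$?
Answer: $-80663$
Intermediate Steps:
$O{\left(z,q \right)} = \left(2 + z\right)^{2}$ ($O{\left(z,q \right)} = \left(z + 2\right)^{2} = \left(2 + z\right)^{2}$)
$O{\left(24,14 \right)} 2^{2} \cdot 5 \left(-6\right) + 457 = \left(2 + 24\right)^{2} \cdot 2^{2} \cdot 5 \left(-6\right) + 457 = 26^{2} \cdot 4 \cdot 5 \left(-6\right) + 457 = 676 \cdot 20 \left(-6\right) + 457 = 676 \left(-120\right) + 457 = -81120 + 457 = -80663$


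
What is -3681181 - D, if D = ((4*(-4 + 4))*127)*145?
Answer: -3681181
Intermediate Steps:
D = 0 (D = ((4*0)*127)*145 = (0*127)*145 = 0*145 = 0)
-3681181 - D = -3681181 - 1*0 = -3681181 + 0 = -3681181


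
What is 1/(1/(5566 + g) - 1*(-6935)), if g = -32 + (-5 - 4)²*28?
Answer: 7802/54106871 ≈ 0.00014420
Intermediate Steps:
g = 2236 (g = -32 + (-9)²*28 = -32 + 81*28 = -32 + 2268 = 2236)
1/(1/(5566 + g) - 1*(-6935)) = 1/(1/(5566 + 2236) - 1*(-6935)) = 1/(1/7802 + 6935) = 1/(54106871/7802) = 7802/54106871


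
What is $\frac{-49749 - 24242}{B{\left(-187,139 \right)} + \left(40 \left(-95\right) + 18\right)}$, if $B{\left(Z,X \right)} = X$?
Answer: $\frac{73991}{3643} \approx 20.31$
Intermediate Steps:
$\frac{-49749 - 24242}{B{\left(-187,139 \right)} + \left(40 \left(-95\right) + 18\right)} = \frac{-49749 - 24242}{139 + \left(40 \left(-95\right) + 18\right)} = - \frac{73991}{139 + \left(-3800 + 18\right)} = - \frac{73991}{139 - 3782} = - \frac{73991}{-3643} = \left(-73991\right) \left(- \frac{1}{3643}\right) = \frac{73991}{3643}$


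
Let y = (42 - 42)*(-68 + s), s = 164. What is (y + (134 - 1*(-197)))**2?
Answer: 109561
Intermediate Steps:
y = 0 (y = (42 - 42)*(-68 + 164) = 0*96 = 0)
(y + (134 - 1*(-197)))**2 = (0 + (134 - 1*(-197)))**2 = (0 + (134 + 197))**2 = (0 + 331)**2 = 331**2 = 109561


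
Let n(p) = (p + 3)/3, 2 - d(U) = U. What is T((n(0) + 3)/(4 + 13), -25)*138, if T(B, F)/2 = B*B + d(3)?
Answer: -75348/289 ≈ -260.72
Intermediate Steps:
d(U) = 2 - U
n(p) = 1 + p/3 (n(p) = (3 + p)*(1/3) = 1 + p/3)
T(B, F) = -2 + 2*B**2 (T(B, F) = 2*(B*B + (2 - 1*3)) = 2*(B**2 + (2 - 3)) = 2*(B**2 - 1) = 2*(-1 + B**2) = -2 + 2*B**2)
T((n(0) + 3)/(4 + 13), -25)*138 = (-2 + 2*(((1 + (1/3)*0) + 3)/(4 + 13))**2)*138 = (-2 + 2*(((1 + 0) + 3)/17)**2)*138 = (-2 + 2*((1 + 3)*(1/17))**2)*138 = (-2 + 2*(4*(1/17))**2)*138 = (-2 + 2*(4/17)**2)*138 = (-2 + 2*(16/289))*138 = (-2 + 32/289)*138 = -546/289*138 = -75348/289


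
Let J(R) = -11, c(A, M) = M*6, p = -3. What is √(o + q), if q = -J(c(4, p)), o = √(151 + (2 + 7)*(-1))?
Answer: √(11 + √142) ≈ 4.7871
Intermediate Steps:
c(A, M) = 6*M
o = √142 (o = √(151 + 9*(-1)) = √(151 - 9) = √142 ≈ 11.916)
q = 11 (q = -1*(-11) = 11)
√(o + q) = √(√142 + 11) = √(11 + √142)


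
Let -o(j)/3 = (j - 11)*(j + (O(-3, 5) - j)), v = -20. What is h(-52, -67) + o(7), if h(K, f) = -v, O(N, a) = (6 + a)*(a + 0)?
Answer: 680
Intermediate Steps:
O(N, a) = a*(6 + a) (O(N, a) = (6 + a)*a = a*(6 + a))
h(K, f) = 20 (h(K, f) = -1*(-20) = 20)
o(j) = 1815 - 165*j (o(j) = -3*(j - 11)*(j + (5*(6 + 5) - j)) = -3*(-11 + j)*(j + (5*11 - j)) = -3*(-11 + j)*(j + (55 - j)) = -3*(-11 + j)*55 = -3*(-605 + 55*j) = 1815 - 165*j)
h(-52, -67) + o(7) = 20 + (1815 - 165*7) = 20 + (1815 - 1155) = 20 + 660 = 680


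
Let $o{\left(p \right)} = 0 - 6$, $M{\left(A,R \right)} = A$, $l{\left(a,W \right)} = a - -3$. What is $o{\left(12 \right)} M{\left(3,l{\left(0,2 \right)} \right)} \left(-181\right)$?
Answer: $3258$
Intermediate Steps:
$l{\left(a,W \right)} = 3 + a$ ($l{\left(a,W \right)} = a + 3 = 3 + a$)
$o{\left(p \right)} = -6$
$o{\left(12 \right)} M{\left(3,l{\left(0,2 \right)} \right)} \left(-181\right) = \left(-6\right) 3 \left(-181\right) = \left(-18\right) \left(-181\right) = 3258$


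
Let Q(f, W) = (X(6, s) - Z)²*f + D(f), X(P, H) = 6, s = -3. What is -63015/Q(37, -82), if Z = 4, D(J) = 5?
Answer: -21005/51 ≈ -411.86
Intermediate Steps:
Q(f, W) = 5 + 4*f (Q(f, W) = (6 - 1*4)²*f + 5 = (6 - 4)²*f + 5 = 2²*f + 5 = 4*f + 5 = 5 + 4*f)
-63015/Q(37, -82) = -63015/(5 + 4*37) = -63015/(5 + 148) = -63015/153 = -63015*1/153 = -21005/51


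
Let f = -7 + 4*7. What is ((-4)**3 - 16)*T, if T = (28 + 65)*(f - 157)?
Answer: 1011840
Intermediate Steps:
f = 21 (f = -7 + 28 = 21)
T = -12648 (T = (28 + 65)*(21 - 157) = 93*(-136) = -12648)
((-4)**3 - 16)*T = ((-4)**3 - 16)*(-12648) = (-64 - 16)*(-12648) = -80*(-12648) = 1011840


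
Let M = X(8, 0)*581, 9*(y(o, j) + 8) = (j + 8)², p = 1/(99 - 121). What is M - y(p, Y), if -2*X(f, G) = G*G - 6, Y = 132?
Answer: -3841/9 ≈ -426.78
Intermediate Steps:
X(f, G) = 3 - G²/2 (X(f, G) = -(G*G - 6)/2 = -(G² - 6)/2 = -(-6 + G²)/2 = 3 - G²/2)
p = -1/22 (p = 1/(-22) = -1/22 ≈ -0.045455)
y(o, j) = -8 + (8 + j)²/9 (y(o, j) = -8 + (j + 8)²/9 = -8 + (8 + j)²/9)
M = 1743 (M = (3 - ½*0²)*581 = (3 - ½*0)*581 = (3 + 0)*581 = 3*581 = 1743)
M - y(p, Y) = 1743 - (-8 + (8 + 132)²/9) = 1743 - (-8 + (⅑)*140²) = 1743 - (-8 + (⅑)*19600) = 1743 - (-8 + 19600/9) = 1743 - 1*19528/9 = 1743 - 19528/9 = -3841/9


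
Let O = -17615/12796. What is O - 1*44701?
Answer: -572011611/12796 ≈ -44702.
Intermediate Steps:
O = -17615/12796 (O = -17615*1/12796 = -17615/12796 ≈ -1.3766)
O - 1*44701 = -17615/12796 - 1*44701 = -17615/12796 - 44701 = -572011611/12796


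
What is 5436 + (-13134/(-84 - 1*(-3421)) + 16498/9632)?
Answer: 87326186081/16070992 ≈ 5433.8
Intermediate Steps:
5436 + (-13134/(-84 - 1*(-3421)) + 16498/9632) = 5436 + (-13134/(-84 + 3421) + 16498*(1/9632)) = 5436 + (-13134/3337 + 8249/4816) = 5436 - 35726431/16070992 = 87326186081/16070992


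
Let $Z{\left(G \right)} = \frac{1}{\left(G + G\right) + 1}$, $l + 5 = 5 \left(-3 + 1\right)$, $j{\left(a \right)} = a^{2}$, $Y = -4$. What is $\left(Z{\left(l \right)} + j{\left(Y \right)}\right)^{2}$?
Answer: $\frac{214369}{841} \approx 254.9$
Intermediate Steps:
$l = -15$ ($l = -5 + 5 \left(-3 + 1\right) = -5 + 5 \left(-2\right) = -5 - 10 = -15$)
$Z{\left(G \right)} = \frac{1}{1 + 2 G}$ ($Z{\left(G \right)} = \frac{1}{2 G + 1} = \frac{1}{1 + 2 G}$)
$\left(Z{\left(l \right)} + j{\left(Y \right)}\right)^{2} = \left(\frac{1}{1 + 2 \left(-15\right)} + \left(-4\right)^{2}\right)^{2} = \left(\frac{1}{1 - 30} + 16\right)^{2} = \left(\frac{1}{-29} + 16\right)^{2} = \left(- \frac{1}{29} + 16\right)^{2} = \left(\frac{463}{29}\right)^{2} = \frac{214369}{841}$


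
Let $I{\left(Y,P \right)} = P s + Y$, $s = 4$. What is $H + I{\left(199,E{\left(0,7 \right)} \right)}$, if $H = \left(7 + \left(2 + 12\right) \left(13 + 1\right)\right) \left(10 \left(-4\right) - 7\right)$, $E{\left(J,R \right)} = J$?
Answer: $-9342$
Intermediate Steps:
$I{\left(Y,P \right)} = Y + 4 P$ ($I{\left(Y,P \right)} = P 4 + Y = 4 P + Y = Y + 4 P$)
$H = -9541$ ($H = \left(7 + 14 \cdot 14\right) \left(-40 - 7\right) = \left(7 + 196\right) \left(-47\right) = 203 \left(-47\right) = -9541$)
$H + I{\left(199,E{\left(0,7 \right)} \right)} = -9541 + \left(199 + 4 \cdot 0\right) = -9541 + \left(199 + 0\right) = -9541 + 199 = -9342$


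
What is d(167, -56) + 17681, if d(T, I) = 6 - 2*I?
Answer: 17799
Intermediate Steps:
d(167, -56) + 17681 = (6 - 2*(-56)) + 17681 = (6 + 112) + 17681 = 118 + 17681 = 17799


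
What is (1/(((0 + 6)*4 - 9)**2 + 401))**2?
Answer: 1/391876 ≈ 2.5518e-6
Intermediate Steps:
(1/(((0 + 6)*4 - 9)**2 + 401))**2 = (1/((6*4 - 9)**2 + 401))**2 = (1/((24 - 9)**2 + 401))**2 = (1/(15**2 + 401))**2 = (1/(225 + 401))**2 = (1/626)**2 = 1/391876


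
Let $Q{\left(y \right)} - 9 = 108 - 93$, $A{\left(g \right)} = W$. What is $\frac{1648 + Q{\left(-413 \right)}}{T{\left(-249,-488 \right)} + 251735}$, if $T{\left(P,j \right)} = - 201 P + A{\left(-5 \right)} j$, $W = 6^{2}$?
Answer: $\frac{209}{35527} \approx 0.0058829$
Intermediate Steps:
$W = 36$
$A{\left(g \right)} = 36$
$Q{\left(y \right)} = 24$ ($Q{\left(y \right)} = 9 + \left(108 - 93\right) = 9 + 15 = 24$)
$T{\left(P,j \right)} = - 201 P + 36 j$
$\frac{1648 + Q{\left(-413 \right)}}{T{\left(-249,-488 \right)} + 251735} = \frac{1648 + 24}{\left(\left(-201\right) \left(-249\right) + 36 \left(-488\right)\right) + 251735} = \frac{1672}{\left(50049 - 17568\right) + 251735} = \frac{1672}{32481 + 251735} = \frac{1672}{284216} = 1672 \cdot \frac{1}{284216} = \frac{209}{35527}$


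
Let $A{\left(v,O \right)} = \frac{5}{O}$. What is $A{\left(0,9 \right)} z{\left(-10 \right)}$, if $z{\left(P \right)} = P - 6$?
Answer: $- \frac{80}{9} \approx -8.8889$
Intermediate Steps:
$z{\left(P \right)} = -6 + P$ ($z{\left(P \right)} = P - 6 = -6 + P$)
$A{\left(0,9 \right)} z{\left(-10 \right)} = \frac{5}{9} \left(-6 - 10\right) = 5 \cdot \frac{1}{9} \left(-16\right) = \frac{5}{9} \left(-16\right) = - \frac{80}{9}$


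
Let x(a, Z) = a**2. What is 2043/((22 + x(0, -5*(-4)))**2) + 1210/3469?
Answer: 7672807/1678996 ≈ 4.5699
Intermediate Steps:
2043/((22 + x(0, -5*(-4)))**2) + 1210/3469 = 2043/((22 + 0**2)**2) + 1210/3469 = 2043/((22 + 0)**2) + 1210*(1/3469) = 2043/(22**2) + 1210/3469 = 2043/484 + 1210/3469 = 7672807/1678996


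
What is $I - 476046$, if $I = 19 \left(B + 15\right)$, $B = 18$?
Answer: $-475419$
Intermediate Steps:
$I = 627$ ($I = 19 \left(18 + 15\right) = 19 \cdot 33 = 627$)
$I - 476046 = 627 - 476046 = -475419$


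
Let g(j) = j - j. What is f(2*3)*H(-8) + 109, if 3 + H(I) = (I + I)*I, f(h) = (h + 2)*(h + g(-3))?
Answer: 6109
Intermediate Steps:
g(j) = 0
f(h) = h*(2 + h) (f(h) = (h + 2)*(h + 0) = (2 + h)*h = h*(2 + h))
H(I) = -3 + 2*I² (H(I) = -3 + (I + I)*I = -3 + (2*I)*I = -3 + 2*I²)
f(2*3)*H(-8) + 109 = ((2*3)*(2 + 2*3))*(-3 + 2*(-8)²) + 109 = (6*(2 + 6))*(-3 + 2*64) + 109 = (6*8)*(-3 + 128) + 109 = 48*125 + 109 = 6000 + 109 = 6109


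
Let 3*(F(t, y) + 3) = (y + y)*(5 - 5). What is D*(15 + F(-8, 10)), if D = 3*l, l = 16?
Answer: 576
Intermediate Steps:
D = 48 (D = 3*16 = 48)
F(t, y) = -3 (F(t, y) = -3 + ((y + y)*(5 - 5))/3 = -3 + ((2*y)*0)/3 = -3 + (1/3)*0 = -3 + 0 = -3)
D*(15 + F(-8, 10)) = 48*(15 - 3) = 48*12 = 576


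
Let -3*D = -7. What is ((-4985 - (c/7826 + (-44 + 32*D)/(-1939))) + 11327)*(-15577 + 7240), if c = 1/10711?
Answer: -175383492501976129/3317046746 ≈ -5.2873e+7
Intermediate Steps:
c = 1/10711 ≈ 9.3362e-5
D = 7/3 (D = -1/3*(-7) = 7/3 ≈ 2.3333)
((-4985 - (c/7826 + (-44 + 32*D)/(-1939))) + 11327)*(-15577 + 7240) = ((-4985 - ((1/10711)/7826 + (-44 + 32*(7/3))/(-1939))) + 11327)*(-15577 + 7240) = ((-4985 - ((1/10711)*(1/7826) + (-44 + 224/3)*(-1/1939))) + 11327)*(-8337) = ((-4985 - (1/83824286 + (92/3)*(-1/1939))) + 11327)*(-8337) = ((-4985 - (1/83824286 - 92/5817)) + 11327)*(-8337) = ((-4985 - 1*(-157384255/9951140238)) + 11327)*(-8337) = ((-4985 + 157384255/9951140238) + 11327)*(-8337) = (-49606276702175/9951140238 + 11327)*(-8337) = (63110288773651/9951140238)*(-8337) = -175383492501976129/3317046746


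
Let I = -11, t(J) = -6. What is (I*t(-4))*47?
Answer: 3102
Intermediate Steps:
(I*t(-4))*47 = -11*(-6)*47 = 66*47 = 3102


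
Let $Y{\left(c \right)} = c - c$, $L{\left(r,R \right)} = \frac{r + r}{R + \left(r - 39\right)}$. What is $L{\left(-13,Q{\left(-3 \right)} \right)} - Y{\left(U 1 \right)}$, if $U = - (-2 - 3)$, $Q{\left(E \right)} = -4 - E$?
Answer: $\frac{26}{53} \approx 0.49057$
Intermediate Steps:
$U = 5$ ($U = \left(-1\right) \left(-5\right) = 5$)
$L{\left(r,R \right)} = \frac{2 r}{-39 + R + r}$ ($L{\left(r,R \right)} = \frac{2 r}{R + \left(-39 + r\right)} = \frac{2 r}{-39 + R + r}$)
$Y{\left(c \right)} = 0$
$L{\left(-13,Q{\left(-3 \right)} \right)} - Y{\left(U 1 \right)} = 2 \left(-13\right) \frac{1}{-39 - 1 - 13} - 0 = 2 \left(-13\right) \frac{1}{-39 + \left(-4 + 3\right) - 13} + 0 = 2 \left(-13\right) \frac{1}{-39 - 1 - 13} + 0 = 2 \left(-13\right) \frac{1}{-53} + 0 = 2 \left(-13\right) \left(- \frac{1}{53}\right) + 0 = \frac{26}{53} + 0 = \frac{26}{53}$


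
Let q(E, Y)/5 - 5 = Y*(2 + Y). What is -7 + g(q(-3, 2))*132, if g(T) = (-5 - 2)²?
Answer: 6461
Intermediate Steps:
q(E, Y) = 25 + 5*Y*(2 + Y) (q(E, Y) = 25 + 5*(Y*(2 + Y)) = 25 + 5*Y*(2 + Y))
g(T) = 49 (g(T) = (-7)² = 49)
-7 + g(q(-3, 2))*132 = -7 + 49*132 = -7 + 6468 = 6461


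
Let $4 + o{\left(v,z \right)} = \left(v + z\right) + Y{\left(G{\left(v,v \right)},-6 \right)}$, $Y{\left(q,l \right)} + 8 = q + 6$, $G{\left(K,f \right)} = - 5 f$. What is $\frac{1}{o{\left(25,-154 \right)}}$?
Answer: $- \frac{1}{260} \approx -0.0038462$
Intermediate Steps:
$Y{\left(q,l \right)} = -2 + q$ ($Y{\left(q,l \right)} = -8 + \left(q + 6\right) = -8 + \left(6 + q\right) = -2 + q$)
$o{\left(v,z \right)} = -6 + z - 4 v$ ($o{\left(v,z \right)} = -4 - \left(2 - z + 4 v\right) = -6 + z - 4 v$)
$\frac{1}{o{\left(25,-154 \right)}} = \frac{1}{-6 - 154 - 100} = \frac{1}{-260} = - \frac{1}{260}$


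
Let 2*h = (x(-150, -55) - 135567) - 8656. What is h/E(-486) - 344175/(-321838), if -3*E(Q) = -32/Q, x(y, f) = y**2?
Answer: 14279324672373/5149408 ≈ 2.7730e+6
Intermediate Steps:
E(Q) = 32/(3*Q) (E(Q) = -(-32)/(3*Q) = 32/(3*Q))
h = -121723/2 (h = (((-150)**2 - 135567) - 8656)/2 = ((22500 - 135567) - 8656)/2 = (-113067 - 8656)/2 = (1/2)*(-121723) = -121723/2 ≈ -60862.)
h/E(-486) - 344175/(-321838) = -121723/(2*((32/3)/(-486))) - 344175/(-321838) = -121723/(2*((32/3)*(-1/486))) - 344175*(-1/321838) = -121723/(2*(-16/729)) + 344175/321838 = -121723/2*(-729/16) + 344175/321838 = 88736067/32 + 344175/321838 = 14279324672373/5149408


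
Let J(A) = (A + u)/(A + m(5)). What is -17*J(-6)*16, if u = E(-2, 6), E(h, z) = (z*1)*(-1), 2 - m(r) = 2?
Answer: -544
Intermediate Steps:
m(r) = 0 (m(r) = 2 - 1*2 = 2 - 2 = 0)
E(h, z) = -z (E(h, z) = z*(-1) = -z)
u = -6 (u = -1*6 = -6)
J(A) = (-6 + A)/A (J(A) = (A - 6)/(A + 0) = (-6 + A)/A)
-17*J(-6)*16 = -17*(-6 - 6)/(-6)*16 = -(-17)*(-12)/6*16 = -17*2*16 = -34*16 = -544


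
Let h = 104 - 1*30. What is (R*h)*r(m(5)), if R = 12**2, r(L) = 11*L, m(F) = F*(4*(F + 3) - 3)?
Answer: 16996320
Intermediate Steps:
m(F) = F*(9 + 4*F) (m(F) = F*(4*(3 + F) - 3) = F*((12 + 4*F) - 3) = F*(9 + 4*F))
h = 74 (h = 104 - 30 = 74)
R = 144
(R*h)*r(m(5)) = (144*74)*(11*(5*(9 + 4*5))) = 10656*(11*(5*(9 + 20))) = 10656*(11*(5*29)) = 10656*(11*145) = 10656*1595 = 16996320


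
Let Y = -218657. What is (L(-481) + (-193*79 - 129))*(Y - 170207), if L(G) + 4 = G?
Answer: 6167771904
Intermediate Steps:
L(G) = -4 + G
(L(-481) + (-193*79 - 129))*(Y - 170207) = ((-4 - 481) + (-193*79 - 129))*(-218657 - 170207) = (-485 + (-15247 - 129))*(-388864) = (-485 - 15376)*(-388864) = -15861*(-388864) = 6167771904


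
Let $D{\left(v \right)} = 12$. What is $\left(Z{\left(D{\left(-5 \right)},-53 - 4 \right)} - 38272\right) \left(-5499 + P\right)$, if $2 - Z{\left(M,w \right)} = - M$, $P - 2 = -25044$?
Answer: $1168437578$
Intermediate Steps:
$P = -25042$ ($P = 2 - 25044 = -25042$)
$Z{\left(M,w \right)} = 2 + M$ ($Z{\left(M,w \right)} = 2 - - M = 2 + M$)
$\left(Z{\left(D{\left(-5 \right)},-53 - 4 \right)} - 38272\right) \left(-5499 + P\right) = \left(\left(2 + 12\right) - 38272\right) \left(-5499 - 25042\right) = \left(14 - 38272\right) \left(-30541\right) = \left(-38258\right) \left(-30541\right) = 1168437578$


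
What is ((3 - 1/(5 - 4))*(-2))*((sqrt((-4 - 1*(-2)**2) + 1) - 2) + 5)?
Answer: -12 - 4*I*sqrt(7) ≈ -12.0 - 10.583*I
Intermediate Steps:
((3 - 1/(5 - 4))*(-2))*((sqrt((-4 - 1*(-2)**2) + 1) - 2) + 5) = ((3 - 1/1)*(-2))*((sqrt((-4 - 1*4) + 1) - 2) + 5) = ((3 - 1*1)*(-2))*((sqrt((-4 - 4) + 1) - 2) + 5) = ((3 - 1)*(-2))*((sqrt(-8 + 1) - 2) + 5) = (2*(-2))*((sqrt(-7) - 2) + 5) = -4*((I*sqrt(7) - 2) + 5) = -4*((-2 + I*sqrt(7)) + 5) = -4*(3 + I*sqrt(7)) = -12 - 4*I*sqrt(7)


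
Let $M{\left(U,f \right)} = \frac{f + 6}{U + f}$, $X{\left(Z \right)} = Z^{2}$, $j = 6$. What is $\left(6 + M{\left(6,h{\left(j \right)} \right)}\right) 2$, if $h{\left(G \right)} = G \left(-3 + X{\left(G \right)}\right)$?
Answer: $14$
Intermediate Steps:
$h{\left(G \right)} = G \left(-3 + G^{2}\right)$
$M{\left(U,f \right)} = \frac{6 + f}{U + f}$
$\left(6 + M{\left(6,h{\left(j \right)} \right)}\right) 2 = \left(6 + \frac{6 + 6 \left(-3 + 6^{2}\right)}{6 + 6 \left(-3 + 6^{2}\right)}\right) 2 = \left(6 + \frac{6 + 6 \left(-3 + 36\right)}{6 + 6 \left(-3 + 36\right)}\right) 2 = \left(6 + \frac{6 + 6 \cdot 33}{6 + 6 \cdot 33}\right) 2 = \left(6 + \frac{6 + 198}{6 + 198}\right) 2 = \left(6 + \frac{1}{204} \cdot 204\right) 2 = \left(6 + 1\right) 2 = 7 \cdot 2 = 14$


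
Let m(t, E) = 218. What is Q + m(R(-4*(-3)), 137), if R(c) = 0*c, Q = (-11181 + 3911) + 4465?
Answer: -2587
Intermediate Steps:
Q = -2805 (Q = -7270 + 4465 = -2805)
R(c) = 0
Q + m(R(-4*(-3)), 137) = -2805 + 218 = -2587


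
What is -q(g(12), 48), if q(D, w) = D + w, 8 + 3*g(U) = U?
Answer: -148/3 ≈ -49.333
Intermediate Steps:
g(U) = -8/3 + U/3
-q(g(12), 48) = -((-8/3 + (⅓)*12) + 48) = -((-8/3 + 4) + 48) = -(4/3 + 48) = -1*148/3 = -148/3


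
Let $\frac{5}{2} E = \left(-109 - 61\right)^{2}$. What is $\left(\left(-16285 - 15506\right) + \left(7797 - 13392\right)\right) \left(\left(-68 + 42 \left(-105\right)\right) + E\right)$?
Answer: $-264767652$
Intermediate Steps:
$E = 11560$ ($E = \frac{2 \left(-109 - 61\right)^{2}}{5} = \frac{2 \left(-170\right)^{2}}{5} = \frac{2}{5} \cdot 28900 = 11560$)
$\left(\left(-16285 - 15506\right) + \left(7797 - 13392\right)\right) \left(\left(-68 + 42 \left(-105\right)\right) + E\right) = \left(\left(-16285 - 15506\right) + \left(7797 - 13392\right)\right) \left(\left(-68 + 42 \left(-105\right)\right) + 11560\right) = \left(\left(-16285 - 15506\right) - 5595\right) \left(\left(-68 - 4410\right) + 11560\right) = \left(-31791 - 5595\right) \left(-4478 + 11560\right) = \left(-37386\right) 7082 = -264767652$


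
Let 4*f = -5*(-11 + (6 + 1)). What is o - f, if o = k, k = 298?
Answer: 293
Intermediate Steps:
o = 298
f = 5 (f = (-5*(-11 + (6 + 1)))/4 = (-5*(-11 + 7))/4 = (-5*(-4))/4 = (1/4)*20 = 5)
o - f = 298 - 1*5 = 298 - 5 = 293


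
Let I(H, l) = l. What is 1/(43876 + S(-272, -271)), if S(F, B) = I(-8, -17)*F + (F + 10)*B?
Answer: 1/119502 ≈ 8.3681e-6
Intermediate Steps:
S(F, B) = -17*F + B*(10 + F) (S(F, B) = -17*F + (F + 10)*B = -17*F + (10 + F)*B = -17*F + B*(10 + F))
1/(43876 + S(-272, -271)) = 1/(43876 + (-17*(-272) + 10*(-271) - 271*(-272))) = 1/(43876 + (4624 - 2710 + 73712)) = 1/(43876 + 75626) = 1/119502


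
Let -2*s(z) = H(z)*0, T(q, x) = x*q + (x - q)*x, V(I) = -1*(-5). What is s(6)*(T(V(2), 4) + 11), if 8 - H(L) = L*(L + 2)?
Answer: 0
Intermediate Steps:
H(L) = 8 - L*(2 + L) (H(L) = 8 - L*(L + 2) = 8 - L*(2 + L))
V(I) = 5
T(q, x) = q*x + x*(x - q)
s(z) = 0 (s(z) = -(8 - z² - 2*z)*0/2 = -½*0 = 0)
s(6)*(T(V(2), 4) + 11) = 0*(4² + 11) = 0*(16 + 11) = 0*27 = 0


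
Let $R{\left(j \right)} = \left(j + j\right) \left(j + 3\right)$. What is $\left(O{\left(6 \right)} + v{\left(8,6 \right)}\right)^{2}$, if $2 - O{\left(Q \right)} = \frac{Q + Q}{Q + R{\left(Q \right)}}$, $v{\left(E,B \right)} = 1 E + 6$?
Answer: $\frac{91204}{361} \approx 252.64$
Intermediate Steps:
$v{\left(E,B \right)} = 6 + E$ ($v{\left(E,B \right)} = E + 6 = 6 + E$)
$R{\left(j \right)} = 2 j \left(3 + j\right)$
$O{\left(Q \right)} = 2 - \frac{2 Q}{Q + 2 Q \left(3 + Q\right)}$ ($O{\left(Q \right)} = 2 - \frac{Q + Q}{Q + 2 Q \left(3 + Q\right)} = 2 - \frac{2 Q}{Q + 2 Q \left(3 + Q\right)}$)
$\left(O{\left(6 \right)} + v{\left(8,6 \right)}\right)^{2} = \left(\frac{4 \left(3 + 6\right)}{7 + 2 \cdot 6} + \left(6 + 8\right)\right)^{2} = \left(4 \frac{1}{7 + 12} \cdot 9 + 14\right)^{2} = \left(4 \cdot \frac{1}{19} \cdot 9 + 14\right)^{2} = \left(\frac{36}{19} + 14\right)^{2} = \left(\frac{302}{19}\right)^{2} = \frac{91204}{361}$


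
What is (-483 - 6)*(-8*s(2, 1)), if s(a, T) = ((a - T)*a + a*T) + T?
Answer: 19560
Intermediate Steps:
s(a, T) = T + T*a + a*(a - T) (s(a, T) = (a*(a - T) + T*a) + T = (T*a + a*(a - T)) + T = T + T*a + a*(a - T))
(-483 - 6)*(-8*s(2, 1)) = (-483 - 6)*(-8*(1 + 2²)) = -(-3912)*(1 + 4) = -(-3912)*5 = -489*(-40) = 19560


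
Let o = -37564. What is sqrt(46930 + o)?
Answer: sqrt(9366) ≈ 96.778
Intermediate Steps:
sqrt(46930 + o) = sqrt(46930 - 37564) = sqrt(9366)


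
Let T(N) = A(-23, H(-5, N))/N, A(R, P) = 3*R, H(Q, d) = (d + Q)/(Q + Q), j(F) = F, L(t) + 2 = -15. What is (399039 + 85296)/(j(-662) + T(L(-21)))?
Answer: -1646739/2237 ≈ -736.14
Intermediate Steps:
L(t) = -17 (L(t) = -2 - 15 = -17)
H(Q, d) = (Q + d)/(2*Q) (H(Q, d) = (Q + d)/((2*Q)) = (Q + d)*(1/(2*Q)) = (Q + d)/(2*Q))
T(N) = -69/N (T(N) = (3*(-23))/N = -69/N)
(399039 + 85296)/(j(-662) + T(L(-21))) = (399039 + 85296)/(-662 - 69/(-17)) = 484335/(-662 - 69*(-1/17)) = 484335/(-662 + 69/17) = 484335/(-11185/17) = 484335*(-17/11185) = -1646739/2237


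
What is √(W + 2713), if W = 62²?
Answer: √6557 ≈ 80.975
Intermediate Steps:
W = 3844
√(W + 2713) = √(3844 + 2713) = √6557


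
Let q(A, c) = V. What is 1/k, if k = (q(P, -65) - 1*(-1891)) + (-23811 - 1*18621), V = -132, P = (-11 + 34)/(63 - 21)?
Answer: -1/40673 ≈ -2.4586e-5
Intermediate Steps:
P = 23/42 ≈ 0.54762
q(A, c) = -132
k = -40673 (k = (-132 - 1*(-1891)) + (-23811 - 1*18621) = (-132 + 1891) + (-23811 - 18621) = 1759 - 42432 = -40673)
1/k = 1/(-40673) = -1/40673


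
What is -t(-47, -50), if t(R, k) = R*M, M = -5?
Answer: -235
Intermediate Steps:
t(R, k) = -5*R (t(R, k) = R*(-5) = -5*R)
-t(-47, -50) = -(-5)*(-47) = -1*235 = -235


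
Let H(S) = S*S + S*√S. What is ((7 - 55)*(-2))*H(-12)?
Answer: 13824 - 2304*I*√3 ≈ 13824.0 - 3990.6*I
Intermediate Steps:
H(S) = S² + S^(3/2)
((7 - 55)*(-2))*H(-12) = ((7 - 55)*(-2))*((-12)² + (-12)^(3/2)) = (-48*(-2))*(144 - 24*I*√3) = 96*(144 - 24*I*√3) = 13824 - 2304*I*√3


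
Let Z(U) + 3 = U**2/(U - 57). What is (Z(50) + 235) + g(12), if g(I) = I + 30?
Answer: -582/7 ≈ -83.143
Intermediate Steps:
g(I) = 30 + I
Z(U) = -3 + U**2/(-57 + U) (Z(U) = -3 + U**2/(U - 57) = -3 + U**2/(-57 + U))
(Z(50) + 235) + g(12) = ((171 + 50**2 - 3*50)/(-57 + 50) + 235) + (30 + 12) = ((171 + 2500 - 150)/(-7) + 235) + 42 = (-1/7*2521 + 235) + 42 = (-2521/7 + 235) + 42 = -876/7 + 42 = -582/7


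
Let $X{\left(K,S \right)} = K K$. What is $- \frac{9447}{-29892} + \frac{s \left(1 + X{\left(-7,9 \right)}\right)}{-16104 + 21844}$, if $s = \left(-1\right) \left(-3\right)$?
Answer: $\frac{20819}{60844} \approx 0.34217$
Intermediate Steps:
$s = 3$
$X{\left(K,S \right)} = K^{2}$
$- \frac{9447}{-29892} + \frac{s \left(1 + X{\left(-7,9 \right)}\right)}{-16104 + 21844} = - \frac{9447}{-29892} + \frac{3 \left(1 + \left(-7\right)^{2}\right)}{-16104 + 21844} = \left(-9447\right) \left(- \frac{1}{29892}\right) + \frac{3 \left(1 + 49\right)}{5740} = \frac{67}{212} + 3 \cdot 50 \cdot \frac{1}{5740} = \frac{67}{212} + 150 \cdot \frac{1}{5740} = \frac{67}{212} + \frac{15}{574} = \frac{20819}{60844}$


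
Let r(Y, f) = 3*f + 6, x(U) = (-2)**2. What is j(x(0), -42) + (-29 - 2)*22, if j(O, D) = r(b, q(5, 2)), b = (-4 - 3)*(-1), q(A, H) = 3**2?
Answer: -649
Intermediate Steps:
x(U) = 4
q(A, H) = 9
b = 7 (b = -7*(-1) = 7)
r(Y, f) = 6 + 3*f
j(O, D) = 33 (j(O, D) = 6 + 3*9 = 6 + 27 = 33)
j(x(0), -42) + (-29 - 2)*22 = 33 + (-29 - 2)*22 = 33 - 31*22 = 33 - 682 = -649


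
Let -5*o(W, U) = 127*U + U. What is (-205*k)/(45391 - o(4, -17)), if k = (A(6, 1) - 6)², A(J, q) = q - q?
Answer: -36900/224779 ≈ -0.16416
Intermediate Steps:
o(W, U) = -128*U/5 (o(W, U) = -(127*U + U)/5 = -128*U/5)
A(J, q) = 0
k = 36 (k = (0 - 6)² = (-6)² = 36)
(-205*k)/(45391 - o(4, -17)) = (-205*36)/(45391 - (-128)*(-17)/5) = -7380/(45391 - 1*2176/5) = -7380/(45391 - 2176/5) = -7380/224779/5 = -7380*5/224779 = -36900/224779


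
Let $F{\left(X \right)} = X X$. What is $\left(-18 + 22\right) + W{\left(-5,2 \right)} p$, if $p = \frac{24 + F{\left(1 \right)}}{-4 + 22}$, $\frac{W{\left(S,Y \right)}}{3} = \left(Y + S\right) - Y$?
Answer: $- \frac{101}{6} \approx -16.833$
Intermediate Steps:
$W{\left(S,Y \right)} = 3 S$ ($W{\left(S,Y \right)} = 3 \left(\left(Y + S\right) - Y\right) = 3 \left(\left(S + Y\right) - Y\right) = 3 S$)
$F{\left(X \right)} = X^{2}$
$p = \frac{25}{18}$ ($p = \frac{24 + 1^{2}}{-4 + 22} = \frac{24 + 1}{18} = 25 \cdot \frac{1}{18} = \frac{25}{18} \approx 1.3889$)
$\left(-18 + 22\right) + W{\left(-5,2 \right)} p = \left(-18 + 22\right) + 3 \left(-5\right) \frac{25}{18} = 4 - \frac{125}{6} = - \frac{101}{6}$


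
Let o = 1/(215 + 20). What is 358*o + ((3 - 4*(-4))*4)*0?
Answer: 358/235 ≈ 1.5234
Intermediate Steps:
o = 1/235 ≈ 0.0042553
358*o + ((3 - 4*(-4))*4)*0 = 358*(1/235) + ((3 - 4*(-4))*4)*0 = 358/235 + ((3 + 16)*4)*0 = 358/235 + (19*4)*0 = 358/235 + 76*0 = 358/235 + 0 = 358/235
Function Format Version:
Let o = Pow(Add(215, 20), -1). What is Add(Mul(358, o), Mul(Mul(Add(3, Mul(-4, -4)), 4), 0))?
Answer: Rational(358, 235) ≈ 1.5234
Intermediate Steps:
o = Rational(1, 235) (o = Pow(235, -1) = Rational(1, 235) ≈ 0.0042553)
Add(Mul(358, o), Mul(Mul(Add(3, Mul(-4, -4)), 4), 0)) = Add(Mul(358, Rational(1, 235)), Mul(Mul(Add(3, Mul(-4, -4)), 4), 0)) = Add(Rational(358, 235), Mul(Mul(Add(3, 16), 4), 0)) = Add(Rational(358, 235), Mul(Mul(19, 4), 0)) = Add(Rational(358, 235), Mul(76, 0)) = Add(Rational(358, 235), 0) = Rational(358, 235)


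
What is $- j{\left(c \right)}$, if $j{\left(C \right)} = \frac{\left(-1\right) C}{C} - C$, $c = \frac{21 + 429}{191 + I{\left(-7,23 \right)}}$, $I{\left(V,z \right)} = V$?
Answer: $\frac{317}{92} \approx 3.4457$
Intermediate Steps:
$c = \frac{225}{92}$ ($c = \frac{21 + 429}{191 - 7} = \frac{450}{184} = 450 \cdot \frac{1}{184} = \frac{225}{92} \approx 2.4457$)
$j{\left(C \right)} = -1 - C$
$- j{\left(c \right)} = - (-1 - \frac{225}{92}) = \left(-1\right) \left(- \frac{317}{92}\right) = \frac{317}{92}$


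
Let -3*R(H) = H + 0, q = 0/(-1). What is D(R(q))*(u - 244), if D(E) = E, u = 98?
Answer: 0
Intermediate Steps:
q = 0 (q = 0*(-1) = 0)
R(H) = -H/3 (R(H) = -(H + 0)/3 = -H/3)
D(R(q))*(u - 244) = (-⅓*0)*(98 - 244) = 0*(-146) = 0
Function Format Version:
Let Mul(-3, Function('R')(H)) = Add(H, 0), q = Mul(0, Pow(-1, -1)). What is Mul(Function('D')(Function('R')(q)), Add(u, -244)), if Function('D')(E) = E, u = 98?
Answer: 0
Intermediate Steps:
q = 0 (q = Mul(0, -1) = 0)
Function('R')(H) = Mul(Rational(-1, 3), H) (Function('R')(H) = Mul(Rational(-1, 3), Add(H, 0)) = Mul(Rational(-1, 3), H))
Mul(Function('D')(Function('R')(q)), Add(u, -244)) = Mul(Mul(Rational(-1, 3), 0), Add(98, -244)) = Mul(0, -146) = 0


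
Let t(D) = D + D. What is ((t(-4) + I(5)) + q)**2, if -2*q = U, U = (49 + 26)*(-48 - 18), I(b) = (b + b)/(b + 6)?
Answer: 736959609/121 ≈ 6.0906e+6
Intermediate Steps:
I(b) = 2*b/(6 + b) (I(b) = (2*b)/(6 + b) = 2*b/(6 + b))
t(D) = 2*D
U = -4950 (U = 75*(-66) = -4950)
q = 2475 (q = -1/2*(-4950) = 2475)
((t(-4) + I(5)) + q)**2 = ((2*(-4) + 2*5/(6 + 5)) + 2475)**2 = ((-8 + 2*5/11) + 2475)**2 = ((-8 + 2*5*(1/11)) + 2475)**2 = ((-8 + 10/11) + 2475)**2 = (-78/11 + 2475)**2 = (27147/11)**2 = 736959609/121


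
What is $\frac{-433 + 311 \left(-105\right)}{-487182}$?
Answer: $\frac{16544}{243591} \approx 0.067917$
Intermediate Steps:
$\frac{-433 + 311 \left(-105\right)}{-487182} = \left(-433 - 32655\right) \left(- \frac{1}{487182}\right) = \left(-33088\right) \left(- \frac{1}{487182}\right) = \frac{16544}{243591}$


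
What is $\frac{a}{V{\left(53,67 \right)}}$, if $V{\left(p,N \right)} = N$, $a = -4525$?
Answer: $- \frac{4525}{67} \approx -67.537$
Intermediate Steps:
$\frac{a}{V{\left(53,67 \right)}} = - \frac{4525}{67}$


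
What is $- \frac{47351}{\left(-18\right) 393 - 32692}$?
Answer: $\frac{47351}{39766} \approx 1.1907$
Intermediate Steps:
$- \frac{47351}{\left(-18\right) 393 - 32692} = - \frac{47351}{-7074 - 32692} = - \frac{47351}{-39766} = \left(-47351\right) \left(- \frac{1}{39766}\right) = \frac{47351}{39766}$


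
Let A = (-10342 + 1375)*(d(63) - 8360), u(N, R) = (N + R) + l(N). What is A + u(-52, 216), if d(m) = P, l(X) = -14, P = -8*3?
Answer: 75179478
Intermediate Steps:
P = -24
d(m) = -24
u(N, R) = -14 + N + R (u(N, R) = (N + R) - 14 = -14 + N + R)
A = 75179328 (A = (-10342 + 1375)*(-24 - 8360) = -8967*(-8384) = 75179328)
A + u(-52, 216) = 75179328 + (-14 - 52 + 216) = 75179328 + 150 = 75179478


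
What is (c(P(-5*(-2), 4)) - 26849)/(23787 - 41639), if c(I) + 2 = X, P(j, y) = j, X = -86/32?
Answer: 429659/285632 ≈ 1.5042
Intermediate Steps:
X = -43/16 (X = -86*1/32 = -43/16 ≈ -2.6875)
c(I) = -75/16 (c(I) = -2 - 43/16 = -75/16)
(c(P(-5*(-2), 4)) - 26849)/(23787 - 41639) = (-75/16 - 26849)/(23787 - 41639) = -429659/16/(-17852) = -429659/16*(-1/17852) = 429659/285632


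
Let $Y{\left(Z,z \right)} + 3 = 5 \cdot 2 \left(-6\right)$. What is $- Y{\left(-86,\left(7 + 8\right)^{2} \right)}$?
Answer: $63$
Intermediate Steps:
$Y{\left(Z,z \right)} = -63$ ($Y{\left(Z,z \right)} = -3 + 5 \cdot 2 \left(-6\right) = -3 + 10 \left(-6\right) = -3 - 60 = -63$)
$- Y{\left(-86,\left(7 + 8\right)^{2} \right)} = \left(-1\right) \left(-63\right) = 63$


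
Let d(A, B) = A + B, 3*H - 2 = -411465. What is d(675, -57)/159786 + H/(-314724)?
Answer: 1228324541/2793804948 ≈ 0.43966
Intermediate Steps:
H = -411463/3 (H = ⅔ + (⅓)*(-411465) = ⅔ - 137155 = -411463/3 ≈ -1.3715e+5)
d(675, -57)/159786 + H/(-314724) = (675 - 57)/159786 - 411463/3/(-314724) = 618*(1/159786) - 411463/3*(-1/314724) = 103/26631 + 411463/944172 = 1228324541/2793804948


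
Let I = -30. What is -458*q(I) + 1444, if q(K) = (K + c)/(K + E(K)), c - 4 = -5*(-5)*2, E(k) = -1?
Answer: 55756/31 ≈ 1798.6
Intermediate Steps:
c = 54 (c = 4 - 5*(-5)*2 = 4 + 25*2 = 4 + 50 = 54)
q(K) = (54 + K)/(-1 + K) (q(K) = (K + 54)/(K - 1) = (54 + K)/(-1 + K))
-458*q(I) + 1444 = -458*(54 - 30)/(-1 - 30) + 1444 = -458*24/(-31) + 1444 = -(-458)*24/31 + 1444 = -458*(-24/31) + 1444 = 10992/31 + 1444 = 55756/31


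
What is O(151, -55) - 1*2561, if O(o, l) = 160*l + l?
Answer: -11416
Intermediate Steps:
O(o, l) = 161*l
O(151, -55) - 1*2561 = 161*(-55) - 1*2561 = -8855 - 2561 = -11416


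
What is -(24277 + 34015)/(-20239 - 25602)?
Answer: 58292/45841 ≈ 1.2716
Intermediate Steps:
-(24277 + 34015)/(-20239 - 25602) = -58292/(-45841) = -58292*(-1)/45841 = -1*(-58292/45841) = 58292/45841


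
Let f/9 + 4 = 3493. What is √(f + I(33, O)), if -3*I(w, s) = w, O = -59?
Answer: √31390 ≈ 177.17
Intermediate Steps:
I(w, s) = -w/3
f = 31401 (f = -36 + 9*3493 = -36 + 31437 = 31401)
√(f + I(33, O)) = √(31401 - ⅓*33) = √(31401 - 11) = √31390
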